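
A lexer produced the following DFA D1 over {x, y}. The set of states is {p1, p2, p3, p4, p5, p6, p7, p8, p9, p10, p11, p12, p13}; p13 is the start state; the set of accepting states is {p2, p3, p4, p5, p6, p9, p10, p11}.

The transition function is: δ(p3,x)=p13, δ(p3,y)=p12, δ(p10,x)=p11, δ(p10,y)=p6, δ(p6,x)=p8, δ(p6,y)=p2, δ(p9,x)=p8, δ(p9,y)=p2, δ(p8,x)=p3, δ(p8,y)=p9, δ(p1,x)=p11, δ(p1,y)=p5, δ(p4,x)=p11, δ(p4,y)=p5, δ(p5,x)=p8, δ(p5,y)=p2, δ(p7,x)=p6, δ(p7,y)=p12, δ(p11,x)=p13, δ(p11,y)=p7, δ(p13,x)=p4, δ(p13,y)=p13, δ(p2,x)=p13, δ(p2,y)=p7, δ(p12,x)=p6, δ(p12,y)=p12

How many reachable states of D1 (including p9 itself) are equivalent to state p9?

3

Reachable states from the start: {p2,p3,p4,p5,p6,p7,p8,p9,p11,p12,p13}. Unreachable: {p1,p10} — drop them.
Initial partition by acceptance: {p2,p3,p4,p5,p6,p9,p11} | {p7,p8,p12,p13}.
On input x, block {p2,p3,p4,p5,p6,p9,p11} splits into {p2,p3,p5,p6,p9,p11} and {p4}.
On input y, block {p2,p3,p5,p6,p9,p11} splits into {p2,p3,p11} and {p5,p6,p9}.
Refine {p7,p8,p12,p13} on symbol x: members go to different blocks, giving {p7,p12} and {p8} and {p13}.
The partition is now stable with 6 blocks: {p2,p3,p11} | {p7,p12} | {p4} | {p5,p6,p9} | {p8} | {p13}.
State p9 belongs to the block {p5,p6,p9}, which has 3 states.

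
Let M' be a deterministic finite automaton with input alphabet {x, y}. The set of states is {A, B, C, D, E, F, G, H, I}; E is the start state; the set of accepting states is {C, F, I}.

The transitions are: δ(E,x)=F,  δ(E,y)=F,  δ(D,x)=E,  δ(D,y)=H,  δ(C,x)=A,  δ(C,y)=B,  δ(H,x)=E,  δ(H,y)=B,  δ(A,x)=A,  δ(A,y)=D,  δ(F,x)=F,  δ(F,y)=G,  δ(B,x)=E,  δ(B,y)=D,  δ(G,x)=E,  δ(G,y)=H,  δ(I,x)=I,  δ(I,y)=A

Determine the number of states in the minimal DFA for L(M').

States {A,C,I} cannot be reached from the start state, so discard them.
Start with accepting vs non-accepting: {F} | {B,D,E,G,H}.
Split {B,D,E,G,H} by δ(·,x) → {B,D,G,H} and {E}.
The partition is now stable with 3 blocks: {F} | {B,D,G,H} | {E}.

3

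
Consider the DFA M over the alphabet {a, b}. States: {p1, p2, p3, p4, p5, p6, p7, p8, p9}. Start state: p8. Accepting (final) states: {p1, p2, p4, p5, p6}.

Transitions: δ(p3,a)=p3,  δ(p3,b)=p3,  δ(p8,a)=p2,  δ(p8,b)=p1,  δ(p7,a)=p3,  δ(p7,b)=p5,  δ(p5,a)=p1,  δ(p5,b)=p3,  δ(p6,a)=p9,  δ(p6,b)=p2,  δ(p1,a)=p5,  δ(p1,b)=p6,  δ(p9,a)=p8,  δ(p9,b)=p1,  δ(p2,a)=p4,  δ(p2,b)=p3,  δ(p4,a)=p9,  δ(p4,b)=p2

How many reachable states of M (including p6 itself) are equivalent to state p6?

2

First remove the unreachable states {p7}; 8 states remain.
Initial partition by acceptance: {p1,p2,p4,p5,p6} | {p3,p8,p9}.
Refine {p1,p2,p4,p5,p6} on symbol a: members go to different blocks, giving {p1,p2,p5} and {p4,p6}.
Refine {p1,p2,p5} on symbol a: members go to different blocks, giving {p1,p5} and {p2}.
Split {p1,p5} by δ(·,b) → {p1} and {p5}.
Refine {p3,p8,p9} on symbol a: members go to different blocks, giving {p3,p9} and {p8}.
Split {p3,p9} by δ(·,a) → {p3} and {p9}.
No further refinement is possible. Final partition (7 blocks): {p1} | {p3} | {p4,p6} | {p2} | {p5} | {p8} | {p9}.
State p6 belongs to the block {p4,p6}, which has 2 states.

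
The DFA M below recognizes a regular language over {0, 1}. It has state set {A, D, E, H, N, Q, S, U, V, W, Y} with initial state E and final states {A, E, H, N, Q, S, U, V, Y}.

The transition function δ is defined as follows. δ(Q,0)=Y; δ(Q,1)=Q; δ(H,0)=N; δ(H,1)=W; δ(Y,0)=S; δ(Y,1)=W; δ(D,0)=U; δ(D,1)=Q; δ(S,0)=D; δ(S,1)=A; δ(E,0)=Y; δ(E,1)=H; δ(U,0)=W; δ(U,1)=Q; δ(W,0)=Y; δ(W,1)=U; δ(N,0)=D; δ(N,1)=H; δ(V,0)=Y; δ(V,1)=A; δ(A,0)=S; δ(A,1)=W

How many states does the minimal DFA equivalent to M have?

7

States {V} cannot be reached from the start state, so discard them.
Start with accepting vs non-accepting: {A,E,H,N,Q,S,U,Y} | {D,W}.
Refine {A,E,H,N,Q,S,U,Y} on symbol 0: members go to different blocks, giving {A,E,H,Q,Y} and {N,S,U}.
On input 0, block {A,E,H,Q,Y} splits into {A,H,Y} and {E,Q}.
On input 0, block {D,W} splits into {D} and {W}.
Split {N,S,U} by δ(·,0) → {N,S} and {U}.
Split {E,Q} by δ(·,1) → {E} and {Q}.
The partition is now stable with 7 blocks: {A,H,Y} | {D} | {N,S} | {E} | {W} | {U} | {Q}.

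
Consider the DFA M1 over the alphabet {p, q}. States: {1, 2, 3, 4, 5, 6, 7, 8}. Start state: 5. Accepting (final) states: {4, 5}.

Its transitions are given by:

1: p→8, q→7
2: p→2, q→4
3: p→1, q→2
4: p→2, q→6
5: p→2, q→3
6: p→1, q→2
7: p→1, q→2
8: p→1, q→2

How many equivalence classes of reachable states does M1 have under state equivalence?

4

Every state is reachable, so we keep all 8.
P0 = {4,5} | {1,2,3,6,7,8}.
Refine {1,2,3,6,7,8} on symbol q: members go to different blocks, giving {1,3,6,7,8} and {2}.
On input q, block {1,3,6,7,8} splits into {3,6,7,8} and {1}.
The partition is now stable with 4 blocks: {4,5} | {3,6,7,8} | {2} | {1}.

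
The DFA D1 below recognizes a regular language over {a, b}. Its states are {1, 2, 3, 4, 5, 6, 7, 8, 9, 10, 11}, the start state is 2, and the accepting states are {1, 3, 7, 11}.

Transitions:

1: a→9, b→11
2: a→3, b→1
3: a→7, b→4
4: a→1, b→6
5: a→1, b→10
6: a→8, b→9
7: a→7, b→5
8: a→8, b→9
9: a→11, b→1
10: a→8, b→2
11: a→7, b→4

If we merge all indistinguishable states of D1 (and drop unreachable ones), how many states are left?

5

Start with accepting vs non-accepting: {1,3,7,11} | {2,4,5,6,8,9,10}.
Refine {1,3,7,11} on symbol a: members go to different blocks, giving {3,7,11} and {1}.
Refine {2,4,5,6,8,9,10} on symbol a: members go to different blocks, giving {6,8,10} and {2,9} and {4,5}.
Stable partition: {3,7,11} | {6,8,10} | {1} | {2,9} | {4,5} — 5 equivalence classes.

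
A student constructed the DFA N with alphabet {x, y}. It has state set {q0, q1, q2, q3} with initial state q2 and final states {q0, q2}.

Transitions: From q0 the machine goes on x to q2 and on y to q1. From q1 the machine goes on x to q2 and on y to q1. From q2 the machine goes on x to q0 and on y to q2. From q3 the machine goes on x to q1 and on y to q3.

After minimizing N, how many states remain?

3

Reachable states from the start: {q0,q1,q2}. Unreachable: {q3} — drop them.
Start with accepting vs non-accepting: {q0,q2} | {q1}.
On input y, block {q0,q2} splits into {q0} and {q2}.
Stable partition: {q0} | {q1} | {q2} — 3 equivalence classes.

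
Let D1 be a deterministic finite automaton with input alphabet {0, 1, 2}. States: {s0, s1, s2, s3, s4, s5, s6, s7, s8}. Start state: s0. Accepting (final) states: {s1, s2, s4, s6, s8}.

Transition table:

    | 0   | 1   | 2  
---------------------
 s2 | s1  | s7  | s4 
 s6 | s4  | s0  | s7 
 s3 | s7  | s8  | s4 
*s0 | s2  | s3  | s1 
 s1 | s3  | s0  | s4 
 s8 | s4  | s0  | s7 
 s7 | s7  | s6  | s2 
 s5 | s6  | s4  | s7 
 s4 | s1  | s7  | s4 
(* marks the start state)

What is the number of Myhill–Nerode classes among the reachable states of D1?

5

Reachable states from the start: {s0,s1,s2,s3,s4,s6,s7,s8}. Unreachable: {s5} — drop them.
Initial partition by acceptance: {s1,s2,s4,s6,s8} | {s0,s3,s7}.
On input 0, block {s1,s2,s4,s6,s8} splits into {s2,s4,s6,s8} and {s1}.
On input 0, block {s2,s4,s6,s8} splits into {s2,s4} and {s6,s8}.
On input 0, block {s0,s3,s7} splits into {s3,s7} and {s0}.
No further refinement is possible. Final partition (5 blocks): {s2,s4} | {s3,s7} | {s1} | {s6,s8} | {s0}.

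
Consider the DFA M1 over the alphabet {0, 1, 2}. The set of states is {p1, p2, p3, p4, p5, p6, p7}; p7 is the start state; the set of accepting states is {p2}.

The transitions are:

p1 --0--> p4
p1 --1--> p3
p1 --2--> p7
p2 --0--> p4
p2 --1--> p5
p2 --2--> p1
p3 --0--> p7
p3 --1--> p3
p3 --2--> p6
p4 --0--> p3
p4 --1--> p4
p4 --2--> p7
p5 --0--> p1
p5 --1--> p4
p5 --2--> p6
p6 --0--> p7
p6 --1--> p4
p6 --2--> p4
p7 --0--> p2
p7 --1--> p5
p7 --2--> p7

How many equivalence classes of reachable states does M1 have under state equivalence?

P0 = {p2} | {p1,p3,p4,p5,p6,p7}.
Split {p1,p3,p4,p5,p6,p7} by δ(·,0) → {p1,p3,p4,p5,p6} and {p7}.
Split {p1,p3,p4,p5,p6} by δ(·,0) → {p1,p4,p5} and {p3,p6}.
Refine {p1,p4,p5} on symbol 0: members go to different blocks, giving {p1,p5} and {p4}.
Refine {p1,p5} on symbol 0: members go to different blocks, giving {p1} and {p5}.
Split {p3,p6} by δ(·,1) → {p3} and {p6}.
Stable partition: {p2} | {p1} | {p7} | {p3} | {p4} | {p5} | {p6} — 7 equivalence classes.

7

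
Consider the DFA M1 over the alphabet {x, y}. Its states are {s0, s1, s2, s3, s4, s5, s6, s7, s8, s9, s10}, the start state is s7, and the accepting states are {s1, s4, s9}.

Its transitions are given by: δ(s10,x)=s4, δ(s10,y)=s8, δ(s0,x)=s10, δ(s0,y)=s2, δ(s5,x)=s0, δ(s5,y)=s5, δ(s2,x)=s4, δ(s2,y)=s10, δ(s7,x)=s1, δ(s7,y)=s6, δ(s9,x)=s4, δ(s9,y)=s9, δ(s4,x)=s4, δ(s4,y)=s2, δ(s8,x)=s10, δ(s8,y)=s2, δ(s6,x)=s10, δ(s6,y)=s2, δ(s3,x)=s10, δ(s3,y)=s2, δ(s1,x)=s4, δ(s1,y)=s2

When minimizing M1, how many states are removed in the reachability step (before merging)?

Starting at s7 and following transitions, the reachable set is {s1, s2, s4, s6, s7, s8, s10}. That leaves s0, s3, s5, s9 unreachable — 4 in total.

4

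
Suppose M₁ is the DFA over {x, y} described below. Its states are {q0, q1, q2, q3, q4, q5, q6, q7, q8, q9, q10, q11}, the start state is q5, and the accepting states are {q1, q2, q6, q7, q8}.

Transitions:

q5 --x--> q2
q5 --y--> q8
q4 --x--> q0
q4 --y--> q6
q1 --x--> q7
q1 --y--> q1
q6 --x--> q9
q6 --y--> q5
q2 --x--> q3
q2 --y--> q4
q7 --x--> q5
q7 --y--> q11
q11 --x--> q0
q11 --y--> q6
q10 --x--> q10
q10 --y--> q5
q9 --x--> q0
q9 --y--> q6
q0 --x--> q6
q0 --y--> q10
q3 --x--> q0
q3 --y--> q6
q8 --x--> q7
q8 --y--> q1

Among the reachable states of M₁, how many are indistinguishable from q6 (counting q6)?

1

P0 = {q1,q2,q6,q7,q8} | {q0,q3,q4,q5,q9,q10,q11}.
Split {q1,q2,q6,q7,q8} by δ(·,x) → {q2,q6,q7} and {q1,q8}.
Refine {q0,q3,q4,q5,q9,q10,q11} on symbol x: members go to different blocks, giving {q3,q4,q9,q10,q11} and {q0,q5}.
Refine {q2,q6,q7} on symbol x: members go to different blocks, giving {q2,q6} and {q7}.
Refine {q2,q6} on symbol y: members go to different blocks, giving {q2} and {q6}.
Split {q3,q4,q9,q10,q11} by δ(·,x) → {q3,q4,q9,q11} and {q10}.
Refine {q0,q5} on symbol x: members go to different blocks, giving {q0} and {q5}.
No further refinement is possible. Final partition (8 blocks): {q2} | {q3,q4,q9,q11} | {q1,q8} | {q0} | {q7} | {q6} | {q10} | {q5}.
State q6 belongs to the block {q6}, which has 1 states.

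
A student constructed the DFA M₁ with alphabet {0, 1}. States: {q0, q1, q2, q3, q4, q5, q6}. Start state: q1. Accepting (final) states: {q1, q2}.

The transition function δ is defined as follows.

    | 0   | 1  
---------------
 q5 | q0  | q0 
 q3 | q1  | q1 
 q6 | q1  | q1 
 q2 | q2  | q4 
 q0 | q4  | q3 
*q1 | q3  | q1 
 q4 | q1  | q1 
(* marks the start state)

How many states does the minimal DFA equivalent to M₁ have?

2

States {q0,q2,q4,q5,q6} cannot be reached from the start state, so discard them.
P0 = {q1} | {q3}.
Stable partition: {q1} | {q3} — 2 equivalence classes.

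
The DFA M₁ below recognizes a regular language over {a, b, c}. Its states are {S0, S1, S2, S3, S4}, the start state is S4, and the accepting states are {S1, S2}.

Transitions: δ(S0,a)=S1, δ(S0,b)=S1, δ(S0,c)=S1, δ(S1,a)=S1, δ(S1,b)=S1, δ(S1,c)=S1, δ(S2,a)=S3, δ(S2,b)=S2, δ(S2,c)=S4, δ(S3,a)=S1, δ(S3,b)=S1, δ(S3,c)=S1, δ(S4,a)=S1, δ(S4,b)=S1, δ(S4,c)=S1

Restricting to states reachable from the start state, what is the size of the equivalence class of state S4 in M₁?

1

States {S0,S2,S3} cannot be reached from the start state, so discard them.
P0 = {S1} | {S4}.
The partition is now stable with 2 blocks: {S1} | {S4}.
The equivalence class containing S4 is {S4}, of size 1.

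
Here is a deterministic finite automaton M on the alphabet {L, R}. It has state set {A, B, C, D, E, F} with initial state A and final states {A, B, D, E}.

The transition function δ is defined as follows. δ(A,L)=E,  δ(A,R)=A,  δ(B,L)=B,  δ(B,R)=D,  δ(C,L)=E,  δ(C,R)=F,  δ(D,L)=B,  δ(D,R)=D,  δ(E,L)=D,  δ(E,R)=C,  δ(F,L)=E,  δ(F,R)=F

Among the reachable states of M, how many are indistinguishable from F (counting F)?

2

Every state is reachable, so we keep all 6.
Initial partition by acceptance: {A,B,D,E} | {C,F}.
Refine {A,B,D,E} on symbol R: members go to different blocks, giving {A,B,D} and {E}.
Split {A,B,D} by δ(·,L) → {B,D} and {A}.
The partition is now stable with 4 blocks: {B,D} | {C,F} | {E} | {A}.
State F belongs to the block {C,F}, which has 2 states.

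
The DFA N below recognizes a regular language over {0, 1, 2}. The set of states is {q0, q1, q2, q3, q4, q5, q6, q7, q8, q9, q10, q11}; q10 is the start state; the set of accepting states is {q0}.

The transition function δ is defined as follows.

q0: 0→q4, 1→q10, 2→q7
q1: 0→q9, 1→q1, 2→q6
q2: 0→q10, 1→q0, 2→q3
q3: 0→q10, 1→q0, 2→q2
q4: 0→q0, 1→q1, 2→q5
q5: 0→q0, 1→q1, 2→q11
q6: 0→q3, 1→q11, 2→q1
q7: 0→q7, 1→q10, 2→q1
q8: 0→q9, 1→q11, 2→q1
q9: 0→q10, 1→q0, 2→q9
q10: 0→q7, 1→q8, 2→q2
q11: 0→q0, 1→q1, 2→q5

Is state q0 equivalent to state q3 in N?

No

Start with accepting vs non-accepting: {q0} | {q1,q2,q3,q4,q5,q6,q7,q8,q9,q10,q11}.
On input 0, block {q1,q2,q3,q4,q5,q6,q7,q8,q9,q10,q11} splits into {q1,q2,q3,q6,q7,q8,q9,q10} and {q4,q5,q11}.
On input 1, block {q1,q2,q3,q6,q7,q8,q9,q10} splits into {q1,q7,q10} and {q2,q3,q9} and {q6,q8}.
On input 0, block {q1,q7,q10} splits into {q7,q10} and {q1}.
Refine {q7,q10} on symbol 1: members go to different blocks, giving {q7} and {q10}.
The partition is now stable with 7 blocks: {q0} | {q7} | {q4,q5,q11} | {q2,q3,q9} | {q6,q8} | {q1} | {q10}.
q0 and q3 end up in different blocks, so they are distinguishable. For instance, the string 'ε' is accepted from only q0.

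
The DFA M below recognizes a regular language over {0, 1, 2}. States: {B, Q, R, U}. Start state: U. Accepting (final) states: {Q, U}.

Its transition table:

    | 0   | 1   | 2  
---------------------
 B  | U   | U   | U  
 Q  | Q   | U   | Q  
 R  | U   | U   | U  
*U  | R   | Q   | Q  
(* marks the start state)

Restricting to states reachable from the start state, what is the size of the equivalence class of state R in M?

1

First remove the unreachable states {B}; 3 states remain.
Initial partition by acceptance: {Q,U} | {R}.
Split {Q,U} by δ(·,0) → {Q} and {U}.
No further refinement is possible. Final partition (3 blocks): {Q} | {R} | {U}.
The equivalence class containing R is {R}, of size 1.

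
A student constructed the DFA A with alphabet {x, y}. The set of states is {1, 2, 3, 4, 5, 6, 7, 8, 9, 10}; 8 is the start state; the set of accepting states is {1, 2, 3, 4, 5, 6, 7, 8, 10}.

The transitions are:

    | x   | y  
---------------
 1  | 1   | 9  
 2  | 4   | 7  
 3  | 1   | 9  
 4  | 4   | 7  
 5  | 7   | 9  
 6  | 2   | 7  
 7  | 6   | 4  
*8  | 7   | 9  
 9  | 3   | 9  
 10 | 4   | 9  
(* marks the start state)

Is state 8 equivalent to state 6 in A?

States {5,10} cannot be reached from the start state, so discard them.
Start with accepting vs non-accepting: {1,2,3,4,6,7,8} | {9}.
Split {1,2,3,4,6,7,8} by δ(·,y) → {2,4,6,7} and {1,3,8}.
Refine {1,3,8} on symbol x: members go to different blocks, giving {1,3} and {8}.
Stable partition: {2,4,6,7} | {9} | {1,3} | {8} — 4 equivalence classes.
8 and 6 end up in different blocks, so they are distinguishable. For instance, the string 'y' is accepted from only 6.

No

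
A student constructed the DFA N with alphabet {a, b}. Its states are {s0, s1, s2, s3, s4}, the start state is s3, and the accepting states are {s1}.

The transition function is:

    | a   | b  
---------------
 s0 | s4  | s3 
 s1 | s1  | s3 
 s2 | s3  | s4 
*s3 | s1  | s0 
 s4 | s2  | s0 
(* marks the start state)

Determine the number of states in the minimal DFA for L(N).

P0 = {s1} | {s0,s2,s3,s4}.
Split {s0,s2,s3,s4} by δ(·,a) → {s0,s2,s4} and {s3}.
Split {s0,s2,s4} by δ(·,a) → {s0,s4} and {s2}.
Split {s0,s4} by δ(·,a) → {s0} and {s4}.
The partition is now stable with 5 blocks: {s1} | {s0} | {s3} | {s2} | {s4}.

5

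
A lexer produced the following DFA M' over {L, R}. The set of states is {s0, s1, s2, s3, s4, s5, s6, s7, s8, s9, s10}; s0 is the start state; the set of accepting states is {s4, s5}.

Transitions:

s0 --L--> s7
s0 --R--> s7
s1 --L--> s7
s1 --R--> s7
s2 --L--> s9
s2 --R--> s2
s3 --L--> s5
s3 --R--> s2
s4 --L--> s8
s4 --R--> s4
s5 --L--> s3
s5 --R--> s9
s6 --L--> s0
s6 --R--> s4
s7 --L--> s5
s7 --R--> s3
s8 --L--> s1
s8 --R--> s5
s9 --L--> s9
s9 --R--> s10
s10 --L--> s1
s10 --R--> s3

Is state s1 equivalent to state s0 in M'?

First remove the unreachable states {s4,s6,s8}; 8 states remain.
P0 = {s5} | {s0,s1,s2,s3,s7,s9,s10}.
Split {s0,s1,s2,s3,s7,s9,s10} by δ(·,L) → {s0,s1,s2,s9,s10} and {s3,s7}.
Split {s0,s1,s2,s9,s10} by δ(·,L) → {s2,s9,s10} and {s0,s1}.
On input L, block {s2,s9,s10} splits into {s2,s9} and {s10}.
Refine {s2,s9} on symbol R: members go to different blocks, giving {s2} and {s9}.
Refine {s3,s7} on symbol R: members go to different blocks, giving {s3} and {s7}.
Stable partition: {s5} | {s2} | {s3} | {s0,s1} | {s10} | {s9} | {s7} — 7 equivalence classes.
s1 and s0 lie in the same block of the stable partition, so they are equivalent — no string distinguishes them.

Yes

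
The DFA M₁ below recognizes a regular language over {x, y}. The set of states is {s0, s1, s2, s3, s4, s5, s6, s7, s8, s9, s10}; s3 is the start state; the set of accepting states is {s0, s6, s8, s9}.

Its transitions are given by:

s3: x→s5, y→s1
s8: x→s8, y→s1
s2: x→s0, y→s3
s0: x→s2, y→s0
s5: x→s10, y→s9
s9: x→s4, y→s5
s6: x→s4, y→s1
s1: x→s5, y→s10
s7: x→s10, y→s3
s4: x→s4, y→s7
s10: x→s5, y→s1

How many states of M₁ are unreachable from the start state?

BFS from s3 reaches {s1, s3, s4, s5, s7, s9, s10}; the 4 state(s) s0, s2, s6, s8 are never visited.

4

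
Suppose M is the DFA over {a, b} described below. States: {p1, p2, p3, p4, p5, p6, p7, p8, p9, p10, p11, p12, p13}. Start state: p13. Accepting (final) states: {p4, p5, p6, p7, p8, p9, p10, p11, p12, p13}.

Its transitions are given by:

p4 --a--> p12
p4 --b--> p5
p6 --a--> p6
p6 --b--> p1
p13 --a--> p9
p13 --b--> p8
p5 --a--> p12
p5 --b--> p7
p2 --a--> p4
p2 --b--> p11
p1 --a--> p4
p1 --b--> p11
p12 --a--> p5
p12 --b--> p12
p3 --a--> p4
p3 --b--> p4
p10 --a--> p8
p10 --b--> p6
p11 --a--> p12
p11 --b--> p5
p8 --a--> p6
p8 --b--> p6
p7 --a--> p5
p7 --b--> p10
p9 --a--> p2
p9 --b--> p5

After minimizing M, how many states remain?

10

States {p3} cannot be reached from the start state, so discard them.
P0 = {p4,p5,p6,p7,p8,p9,p10,p11,p12,p13} | {p1,p2}.
Split {p4,p5,p6,p7,p8,p9,p10,p11,p12,p13} by δ(·,a) → {p4,p5,p6,p7,p8,p10,p11,p12,p13} and {p9}.
Split {p4,p5,p6,p7,p8,p10,p11,p12,p13} by δ(·,a) → {p4,p5,p6,p7,p8,p10,p11,p12} and {p13}.
On input b, block {p4,p5,p6,p7,p8,p10,p11,p12} splits into {p4,p5,p7,p8,p10,p11,p12} and {p6}.
Split {p4,p5,p7,p8,p10,p11,p12} by δ(·,a) → {p4,p5,p7,p10,p11,p12} and {p8}.
On input a, block {p4,p5,p7,p10,p11,p12} splits into {p4,p5,p7,p11,p12} and {p10}.
Refine {p4,p5,p7,p11,p12} on symbol b: members go to different blocks, giving {p4,p5,p11,p12} and {p7}.
Refine {p4,p5,p11,p12} on symbol b: members go to different blocks, giving {p4,p11,p12} and {p5}.
On input a, block {p4,p11,p12} splits into {p4,p11} and {p12}.
No further refinement is possible. Final partition (10 blocks): {p4,p11} | {p1,p2} | {p9} | {p13} | {p6} | {p8} | {p10} | {p7} | {p5} | {p12}.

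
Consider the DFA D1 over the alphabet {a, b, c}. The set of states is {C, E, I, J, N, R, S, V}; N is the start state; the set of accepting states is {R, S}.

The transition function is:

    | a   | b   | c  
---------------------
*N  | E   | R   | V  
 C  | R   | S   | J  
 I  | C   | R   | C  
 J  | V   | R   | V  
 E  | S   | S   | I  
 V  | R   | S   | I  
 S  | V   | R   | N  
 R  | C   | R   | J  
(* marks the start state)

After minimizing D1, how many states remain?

3

Initial partition by acceptance: {R,S} | {C,E,I,J,N,V}.
Refine {C,E,I,J,N,V} on symbol a: members go to different blocks, giving {I,J,N} and {C,E,V}.
No further refinement is possible. Final partition (3 blocks): {R,S} | {I,J,N} | {C,E,V}.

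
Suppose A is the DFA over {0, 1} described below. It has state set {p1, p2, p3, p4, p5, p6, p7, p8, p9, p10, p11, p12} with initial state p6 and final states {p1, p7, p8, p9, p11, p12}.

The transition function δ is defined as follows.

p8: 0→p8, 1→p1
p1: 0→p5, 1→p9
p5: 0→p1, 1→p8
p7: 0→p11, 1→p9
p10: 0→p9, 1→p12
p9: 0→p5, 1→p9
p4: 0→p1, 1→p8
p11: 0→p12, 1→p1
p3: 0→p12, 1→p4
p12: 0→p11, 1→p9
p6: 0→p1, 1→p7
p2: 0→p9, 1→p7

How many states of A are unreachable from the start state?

Starting at p6 and following transitions, the reachable set is {p1, p5, p6, p7, p8, p9, p11, p12}. That leaves p2, p3, p4, p10 unreachable — 4 in total.

4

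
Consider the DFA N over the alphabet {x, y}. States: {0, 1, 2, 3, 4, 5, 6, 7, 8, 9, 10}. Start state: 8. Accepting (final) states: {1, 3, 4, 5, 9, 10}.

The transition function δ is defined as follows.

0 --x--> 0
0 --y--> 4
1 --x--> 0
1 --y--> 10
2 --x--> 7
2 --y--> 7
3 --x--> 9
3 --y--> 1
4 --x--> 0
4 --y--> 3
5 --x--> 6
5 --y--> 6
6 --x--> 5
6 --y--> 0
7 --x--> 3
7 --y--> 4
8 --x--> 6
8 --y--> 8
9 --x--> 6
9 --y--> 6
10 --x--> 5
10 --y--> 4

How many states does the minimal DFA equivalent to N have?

6

States {2,7} cannot be reached from the start state, so discard them.
Initial partition by acceptance: {1,3,4,5,9,10} | {0,6,8}.
Split {1,3,4,5,9,10} by δ(·,x) → {1,4,5,9} and {3,10}.
Split {1,4,5,9} by δ(·,y) → {1,4} and {5,9}.
On input x, block {0,6,8} splits into {0,8} and {6}.
Split {0,8} by δ(·,x) → {0} and {8}.
The partition is now stable with 6 blocks: {1,4} | {0} | {3,10} | {5,9} | {6} | {8}.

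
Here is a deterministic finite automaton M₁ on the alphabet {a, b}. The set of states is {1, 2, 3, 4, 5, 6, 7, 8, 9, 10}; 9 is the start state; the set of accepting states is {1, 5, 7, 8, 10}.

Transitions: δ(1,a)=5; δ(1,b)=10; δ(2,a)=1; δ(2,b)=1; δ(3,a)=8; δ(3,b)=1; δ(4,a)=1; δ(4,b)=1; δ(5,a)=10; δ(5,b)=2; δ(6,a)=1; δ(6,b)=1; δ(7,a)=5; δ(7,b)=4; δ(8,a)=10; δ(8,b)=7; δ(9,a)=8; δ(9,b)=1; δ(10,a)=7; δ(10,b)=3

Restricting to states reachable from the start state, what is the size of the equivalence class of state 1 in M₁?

Reachable states from the start: {1,2,3,4,5,7,8,9,10}. Unreachable: {6} — drop them.
Start with accepting vs non-accepting: {1,5,7,8,10} | {2,3,4,9}.
On input b, block {1,5,7,8,10} splits into {5,7,10} and {1,8}.
The partition is now stable with 3 blocks: {5,7,10} | {2,3,4,9} | {1,8}.
The equivalence class containing 1 is {1,8}, of size 2.

2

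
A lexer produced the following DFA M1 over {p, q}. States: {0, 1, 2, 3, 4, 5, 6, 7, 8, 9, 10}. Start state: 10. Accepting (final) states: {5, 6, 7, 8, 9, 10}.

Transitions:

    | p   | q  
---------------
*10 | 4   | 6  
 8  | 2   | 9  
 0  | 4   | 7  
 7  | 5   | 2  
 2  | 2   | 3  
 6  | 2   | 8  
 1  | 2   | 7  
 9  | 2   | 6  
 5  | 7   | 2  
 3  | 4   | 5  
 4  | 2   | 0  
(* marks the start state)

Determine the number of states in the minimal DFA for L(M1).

First remove the unreachable states {1}; 10 states remain.
P0 = {5,6,7,8,9,10} | {0,2,3,4}.
Refine {5,6,7,8,9,10} on symbol p: members go to different blocks, giving {6,8,9,10} and {5,7}.
Refine {0,2,3,4} on symbol q: members go to different blocks, giving {0,3} and {2,4}.
No further refinement is possible. Final partition (4 blocks): {6,8,9,10} | {0,3} | {5,7} | {2,4}.

4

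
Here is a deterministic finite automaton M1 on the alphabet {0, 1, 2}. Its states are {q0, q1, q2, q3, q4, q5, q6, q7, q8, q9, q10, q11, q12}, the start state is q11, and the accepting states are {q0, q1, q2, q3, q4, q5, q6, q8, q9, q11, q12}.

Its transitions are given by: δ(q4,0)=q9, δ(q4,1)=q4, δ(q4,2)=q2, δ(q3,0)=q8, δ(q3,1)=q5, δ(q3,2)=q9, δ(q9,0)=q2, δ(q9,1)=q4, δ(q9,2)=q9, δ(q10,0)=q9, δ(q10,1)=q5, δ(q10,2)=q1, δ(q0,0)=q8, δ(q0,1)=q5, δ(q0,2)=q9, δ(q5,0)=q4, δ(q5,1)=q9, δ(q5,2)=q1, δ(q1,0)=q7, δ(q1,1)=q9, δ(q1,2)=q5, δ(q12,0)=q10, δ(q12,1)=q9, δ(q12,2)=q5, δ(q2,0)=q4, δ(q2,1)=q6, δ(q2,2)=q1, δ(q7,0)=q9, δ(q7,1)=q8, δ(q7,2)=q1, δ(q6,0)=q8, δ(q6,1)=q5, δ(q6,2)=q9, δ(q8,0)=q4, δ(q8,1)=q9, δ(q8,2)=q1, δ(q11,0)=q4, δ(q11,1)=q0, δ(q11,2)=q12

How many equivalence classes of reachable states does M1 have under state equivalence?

7

First remove the unreachable states {q3}; 12 states remain.
Initial partition by acceptance: {q0,q1,q2,q4,q5,q6,q8,q9,q11,q12} | {q7,q10}.
Refine {q0,q1,q2,q4,q5,q6,q8,q9,q11,q12} on symbol 0: members go to different blocks, giving {q0,q2,q4,q5,q6,q8,q9,q11} and {q1,q12}.
On input 2, block {q0,q2,q4,q5,q6,q8,q9,q11} splits into {q0,q4,q6,q9} and {q2,q5,q8,q11}.
On input 0, block {q0,q4,q6,q9} splits into {q0,q6,q9} and {q4}.
Split {q0,q6,q9} by δ(·,1) → {q0,q6} and {q9}.
On input 1, block {q2,q5,q8,q11} splits into {q2,q11} and {q5,q8}.
Stable partition: {q0,q6} | {q7,q10} | {q1,q12} | {q2,q11} | {q4} | {q9} | {q5,q8} — 7 equivalence classes.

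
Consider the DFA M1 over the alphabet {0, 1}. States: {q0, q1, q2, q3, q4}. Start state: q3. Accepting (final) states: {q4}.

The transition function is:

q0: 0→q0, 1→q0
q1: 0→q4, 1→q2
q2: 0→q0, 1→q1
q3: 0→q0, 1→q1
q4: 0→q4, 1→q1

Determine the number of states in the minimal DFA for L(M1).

4

Every state is reachable, so we keep all 5.
P0 = {q4} | {q0,q1,q2,q3}.
Refine {q0,q1,q2,q3} on symbol 0: members go to different blocks, giving {q0,q2,q3} and {q1}.
Split {q0,q2,q3} by δ(·,1) → {q2,q3} and {q0}.
No further refinement is possible. Final partition (4 blocks): {q4} | {q2,q3} | {q1} | {q0}.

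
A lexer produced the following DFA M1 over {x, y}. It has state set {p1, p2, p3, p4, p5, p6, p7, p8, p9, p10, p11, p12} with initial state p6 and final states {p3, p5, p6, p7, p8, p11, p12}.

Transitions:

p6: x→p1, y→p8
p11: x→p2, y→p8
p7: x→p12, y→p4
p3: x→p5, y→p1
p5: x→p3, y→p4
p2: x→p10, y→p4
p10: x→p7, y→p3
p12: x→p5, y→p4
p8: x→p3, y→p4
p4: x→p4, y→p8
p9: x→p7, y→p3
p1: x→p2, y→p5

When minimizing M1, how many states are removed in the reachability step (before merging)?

Starting at p6 and following transitions, the reachable set is {p1, p2, p3, p4, p5, p6, p7, p8, p10, p12}. That leaves p9, p11 unreachable — 2 in total.

2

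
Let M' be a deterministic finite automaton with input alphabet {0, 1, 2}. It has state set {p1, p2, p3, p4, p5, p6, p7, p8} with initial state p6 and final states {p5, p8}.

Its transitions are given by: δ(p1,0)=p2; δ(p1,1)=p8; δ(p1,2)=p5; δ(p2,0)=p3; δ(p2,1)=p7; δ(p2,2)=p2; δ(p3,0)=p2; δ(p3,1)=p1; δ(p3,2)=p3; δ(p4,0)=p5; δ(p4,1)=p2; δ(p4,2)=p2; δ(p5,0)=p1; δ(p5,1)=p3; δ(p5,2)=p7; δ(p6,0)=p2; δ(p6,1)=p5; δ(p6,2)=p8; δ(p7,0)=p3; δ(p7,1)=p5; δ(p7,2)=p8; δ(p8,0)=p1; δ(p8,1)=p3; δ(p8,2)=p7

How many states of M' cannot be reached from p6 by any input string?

No path from p6 leads to p4; the other 7 states are all reachable.

1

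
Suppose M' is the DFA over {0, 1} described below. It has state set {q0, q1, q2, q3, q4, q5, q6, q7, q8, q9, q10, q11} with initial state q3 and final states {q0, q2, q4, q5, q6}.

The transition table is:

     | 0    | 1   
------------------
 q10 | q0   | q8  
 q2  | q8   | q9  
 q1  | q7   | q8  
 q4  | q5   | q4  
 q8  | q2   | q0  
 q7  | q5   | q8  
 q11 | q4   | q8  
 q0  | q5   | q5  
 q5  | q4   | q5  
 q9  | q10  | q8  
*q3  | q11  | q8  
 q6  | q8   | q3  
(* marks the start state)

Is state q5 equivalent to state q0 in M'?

Yes

First remove the unreachable states {q1,q6,q7}; 9 states remain.
Initial partition by acceptance: {q0,q2,q4,q5} | {q3,q8,q9,q10,q11}.
On input 0, block {q0,q2,q4,q5} splits into {q0,q4,q5} and {q2}.
On input 0, block {q3,q8,q9,q10,q11} splits into {q3,q9} and {q10,q11} and {q8}.
Stable partition: {q0,q4,q5} | {q3,q9} | {q2} | {q10,q11} | {q8} — 5 equivalence classes.
q5 and q0 lie in the same block of the stable partition, so they are equivalent — no string distinguishes them.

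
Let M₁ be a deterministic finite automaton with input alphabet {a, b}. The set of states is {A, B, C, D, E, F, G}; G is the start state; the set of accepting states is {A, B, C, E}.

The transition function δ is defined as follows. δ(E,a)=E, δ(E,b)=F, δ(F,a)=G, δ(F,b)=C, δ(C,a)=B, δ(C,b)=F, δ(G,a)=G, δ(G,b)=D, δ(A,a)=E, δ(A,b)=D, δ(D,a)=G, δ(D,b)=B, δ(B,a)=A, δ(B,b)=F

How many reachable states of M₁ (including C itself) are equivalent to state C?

Initial partition by acceptance: {A,B,C,E} | {D,F,G}.
On input b, block {D,F,G} splits into {D,F} and {G}.
Stable partition: {A,B,C,E} | {D,F} | {G} — 3 equivalence classes.
State C belongs to the block {A,B,C,E}, which has 4 states.

4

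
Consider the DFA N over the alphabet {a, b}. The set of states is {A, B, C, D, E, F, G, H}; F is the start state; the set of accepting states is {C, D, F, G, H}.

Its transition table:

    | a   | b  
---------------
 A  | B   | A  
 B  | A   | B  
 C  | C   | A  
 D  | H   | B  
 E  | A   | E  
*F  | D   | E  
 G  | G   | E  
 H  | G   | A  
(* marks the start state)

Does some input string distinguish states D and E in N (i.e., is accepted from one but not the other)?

States {C} cannot be reached from the start state, so discard them.
Initial partition by acceptance: {D,F,G,H} | {A,B,E}.
The partition is now stable with 2 blocks: {D,F,G,H} | {A,B,E}.
D and E end up in different blocks, so they are distinguishable. For instance, the string 'ε' is accepted from only D.

Yes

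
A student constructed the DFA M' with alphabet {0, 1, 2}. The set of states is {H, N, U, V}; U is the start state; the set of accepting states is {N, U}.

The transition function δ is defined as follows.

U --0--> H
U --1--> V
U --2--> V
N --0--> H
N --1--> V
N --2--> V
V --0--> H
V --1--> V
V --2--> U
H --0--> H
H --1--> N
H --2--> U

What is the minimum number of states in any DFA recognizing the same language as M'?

3

Every state is reachable, so we keep all 4.
Initial partition by acceptance: {N,U} | {H,V}.
Refine {H,V} on symbol 1: members go to different blocks, giving {V} and {H}.
No further refinement is possible. Final partition (3 blocks): {N,U} | {V} | {H}.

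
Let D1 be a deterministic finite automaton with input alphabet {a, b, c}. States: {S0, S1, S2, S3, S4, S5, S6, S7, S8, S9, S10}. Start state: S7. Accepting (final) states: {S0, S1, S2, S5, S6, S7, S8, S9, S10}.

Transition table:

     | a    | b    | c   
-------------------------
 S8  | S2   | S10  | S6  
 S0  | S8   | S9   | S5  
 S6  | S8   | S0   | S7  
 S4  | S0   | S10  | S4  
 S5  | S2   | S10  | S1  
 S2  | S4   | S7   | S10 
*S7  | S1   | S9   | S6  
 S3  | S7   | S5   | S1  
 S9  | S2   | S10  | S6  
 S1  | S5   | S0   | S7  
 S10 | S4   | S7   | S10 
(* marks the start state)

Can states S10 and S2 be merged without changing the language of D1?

Yes

States {S3} cannot be reached from the start state, so discard them.
Start with accepting vs non-accepting: {S0,S1,S2,S5,S6,S7,S8,S9,S10} | {S4}.
On input a, block {S0,S1,S2,S5,S6,S7,S8,S9,S10} splits into {S0,S1,S5,S6,S7,S8,S9} and {S2,S10}.
Split {S0,S1,S5,S6,S7,S8,S9} by δ(·,a) → {S0,S1,S6,S7} and {S5,S8,S9}.
Split {S0,S1,S6,S7} by δ(·,a) → {S0,S1,S6} and {S7}.
On input b, block {S0,S1,S6} splits into {S1,S6} and {S0}.
Stable partition: {S1,S6} | {S4} | {S2,S10} | {S5,S8,S9} | {S7} | {S0} — 6 equivalence classes.
S10 and S2 lie in the same block of the stable partition, so they are equivalent — no string distinguishes them.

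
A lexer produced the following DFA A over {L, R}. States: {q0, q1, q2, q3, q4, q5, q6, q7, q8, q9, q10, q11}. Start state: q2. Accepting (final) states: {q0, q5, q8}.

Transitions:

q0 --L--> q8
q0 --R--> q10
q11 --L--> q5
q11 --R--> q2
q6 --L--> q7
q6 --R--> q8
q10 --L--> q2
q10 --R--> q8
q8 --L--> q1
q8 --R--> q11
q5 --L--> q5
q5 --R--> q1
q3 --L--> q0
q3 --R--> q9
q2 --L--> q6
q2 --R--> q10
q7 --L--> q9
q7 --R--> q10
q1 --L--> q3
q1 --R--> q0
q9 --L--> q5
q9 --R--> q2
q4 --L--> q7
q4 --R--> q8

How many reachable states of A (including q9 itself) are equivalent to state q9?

First remove the unreachable states {q4}; 11 states remain.
Initial partition by acceptance: {q0,q5,q8} | {q1,q2,q3,q6,q7,q9,q10,q11}.
Split {q0,q5,q8} by δ(·,L) → {q0,q5} and {q8}.
Refine {q0,q5} on symbol L: members go to different blocks, giving {q0} and {q5}.
Refine {q1,q2,q3,q6,q7,q9,q10,q11} on symbol L: members go to different blocks, giving {q1,q2,q6,q7,q10} and {q9,q11} and {q3}.
Refine {q1,q2,q6,q7,q10} on symbol L: members go to different blocks, giving {q2,q6,q10} and {q1} and {q7}.
On input L, block {q2,q6,q10} splits into {q2,q10} and {q6}.
Split {q2,q10} by δ(·,L) → {q2} and {q10}.
The partition is now stable with 10 blocks: {q0} | {q2} | {q8} | {q5} | {q9,q11} | {q3} | {q1} | {q7} | {q6} | {q10}.
State q9 belongs to the block {q9,q11}, which has 2 states.

2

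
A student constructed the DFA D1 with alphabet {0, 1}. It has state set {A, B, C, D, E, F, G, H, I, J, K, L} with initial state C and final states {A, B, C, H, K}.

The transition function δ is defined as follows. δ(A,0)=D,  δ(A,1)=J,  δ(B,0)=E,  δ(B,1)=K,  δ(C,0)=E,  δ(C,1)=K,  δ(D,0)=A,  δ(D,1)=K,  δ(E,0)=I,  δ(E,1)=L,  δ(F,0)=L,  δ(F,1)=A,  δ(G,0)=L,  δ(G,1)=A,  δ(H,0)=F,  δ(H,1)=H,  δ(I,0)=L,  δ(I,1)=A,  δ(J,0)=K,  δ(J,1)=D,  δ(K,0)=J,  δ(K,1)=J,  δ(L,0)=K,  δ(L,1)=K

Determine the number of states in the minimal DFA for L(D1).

First remove the unreachable states {B,F,G,H}; 8 states remain.
Initial partition by acceptance: {A,C,K} | {D,E,I,J,L}.
Refine {A,C,K} on symbol 1: members go to different blocks, giving {A,K} and {C}.
On input 0, block {D,E,I,J,L} splits into {D,J,L} and {E,I}.
Split {D,J,L} by δ(·,1) → {D,L} and {J}.
On input 0, block {A,K} splits into {A} and {K}.
Refine {D,L} on symbol 0: members go to different blocks, giving {D} and {L}.
Refine {E,I} on symbol 0: members go to different blocks, giving {E} and {I}.
The partition is now stable with 8 blocks: {A} | {D} | {C} | {E} | {J} | {K} | {L} | {I}.

8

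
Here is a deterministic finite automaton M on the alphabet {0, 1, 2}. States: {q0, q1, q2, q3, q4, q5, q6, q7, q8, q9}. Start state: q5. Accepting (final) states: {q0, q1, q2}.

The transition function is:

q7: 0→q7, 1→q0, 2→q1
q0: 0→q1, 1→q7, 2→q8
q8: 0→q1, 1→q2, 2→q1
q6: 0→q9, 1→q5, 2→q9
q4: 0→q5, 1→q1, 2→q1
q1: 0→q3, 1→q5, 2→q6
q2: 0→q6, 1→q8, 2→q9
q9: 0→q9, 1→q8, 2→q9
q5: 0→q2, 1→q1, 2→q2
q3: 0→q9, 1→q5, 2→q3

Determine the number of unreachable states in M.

3

No path from q5 leads to q0, q4, q7; the other 7 states are all reachable.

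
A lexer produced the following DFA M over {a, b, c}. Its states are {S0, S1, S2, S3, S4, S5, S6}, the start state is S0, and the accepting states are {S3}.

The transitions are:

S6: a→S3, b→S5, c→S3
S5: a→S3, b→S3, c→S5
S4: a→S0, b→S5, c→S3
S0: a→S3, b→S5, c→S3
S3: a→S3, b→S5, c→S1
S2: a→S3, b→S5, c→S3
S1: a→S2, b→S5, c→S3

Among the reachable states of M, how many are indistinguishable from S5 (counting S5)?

States {S4,S6} cannot be reached from the start state, so discard them.
Initial partition by acceptance: {S3} | {S0,S1,S2,S5}.
On input a, block {S0,S1,S2,S5} splits into {S0,S2,S5} and {S1}.
Split {S0,S2,S5} by δ(·,b) → {S0,S2} and {S5}.
No further refinement is possible. Final partition (4 blocks): {S3} | {S0,S2} | {S1} | {S5}.
The equivalence class containing S5 is {S5}, of size 1.

1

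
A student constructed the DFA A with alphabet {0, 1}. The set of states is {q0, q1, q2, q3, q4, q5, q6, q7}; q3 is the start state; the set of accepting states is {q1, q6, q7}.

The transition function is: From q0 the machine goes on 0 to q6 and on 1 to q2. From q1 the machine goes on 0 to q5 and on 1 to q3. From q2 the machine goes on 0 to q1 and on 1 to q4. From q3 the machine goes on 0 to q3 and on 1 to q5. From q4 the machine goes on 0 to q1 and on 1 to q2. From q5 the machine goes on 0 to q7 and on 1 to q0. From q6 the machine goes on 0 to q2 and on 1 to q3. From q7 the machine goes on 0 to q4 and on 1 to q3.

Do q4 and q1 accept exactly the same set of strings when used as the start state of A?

No

All states are reachable from the start state.
Start with accepting vs non-accepting: {q1,q6,q7} | {q0,q2,q3,q4,q5}.
On input 0, block {q0,q2,q3,q4,q5} splits into {q0,q2,q4,q5} and {q3}.
No further refinement is possible. Final partition (3 blocks): {q1,q6,q7} | {q0,q2,q4,q5} | {q3}.
q4 and q1 end up in different blocks, so they are distinguishable. For instance, the string 'ε' is accepted from only q1.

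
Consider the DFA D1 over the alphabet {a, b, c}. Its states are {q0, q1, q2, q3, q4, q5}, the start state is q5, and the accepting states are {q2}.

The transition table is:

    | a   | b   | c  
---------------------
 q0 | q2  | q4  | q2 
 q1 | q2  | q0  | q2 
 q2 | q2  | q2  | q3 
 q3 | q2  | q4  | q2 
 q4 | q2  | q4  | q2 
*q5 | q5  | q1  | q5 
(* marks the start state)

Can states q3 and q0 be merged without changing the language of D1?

Yes

All states are reachable from the start state.
Start with accepting vs non-accepting: {q2} | {q0,q1,q3,q4,q5}.
On input a, block {q0,q1,q3,q4,q5} splits into {q0,q1,q3,q4} and {q5}.
No further refinement is possible. Final partition (3 blocks): {q2} | {q0,q1,q3,q4} | {q5}.
q3 and q0 lie in the same block of the stable partition, so they are equivalent — no string distinguishes them.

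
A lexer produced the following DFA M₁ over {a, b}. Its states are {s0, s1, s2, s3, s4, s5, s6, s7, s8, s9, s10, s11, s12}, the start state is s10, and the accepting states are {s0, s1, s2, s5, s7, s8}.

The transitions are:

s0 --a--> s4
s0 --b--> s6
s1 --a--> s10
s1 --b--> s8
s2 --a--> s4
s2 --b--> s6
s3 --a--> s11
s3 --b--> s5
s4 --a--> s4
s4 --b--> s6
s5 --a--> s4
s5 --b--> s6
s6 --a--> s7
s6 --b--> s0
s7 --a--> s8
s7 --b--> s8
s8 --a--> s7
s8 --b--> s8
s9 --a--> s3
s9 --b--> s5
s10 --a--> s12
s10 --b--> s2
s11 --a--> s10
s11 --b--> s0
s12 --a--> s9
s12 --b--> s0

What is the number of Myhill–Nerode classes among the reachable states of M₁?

States {s1} cannot be reached from the start state, so discard them.
Initial partition by acceptance: {s0,s2,s5,s7,s8} | {s3,s4,s6,s9,s10,s11,s12}.
Refine {s0,s2,s5,s7,s8} on symbol a: members go to different blocks, giving {s0,s2,s5} and {s7,s8}.
On input a, block {s3,s4,s6,s9,s10,s11,s12} splits into {s3,s4,s9,s10,s11,s12} and {s6}.
On input b, block {s3,s4,s9,s10,s11,s12} splits into {s3,s9,s10,s11,s12} and {s4}.
The partition is now stable with 5 blocks: {s0,s2,s5} | {s3,s9,s10,s11,s12} | {s7,s8} | {s6} | {s4}.

5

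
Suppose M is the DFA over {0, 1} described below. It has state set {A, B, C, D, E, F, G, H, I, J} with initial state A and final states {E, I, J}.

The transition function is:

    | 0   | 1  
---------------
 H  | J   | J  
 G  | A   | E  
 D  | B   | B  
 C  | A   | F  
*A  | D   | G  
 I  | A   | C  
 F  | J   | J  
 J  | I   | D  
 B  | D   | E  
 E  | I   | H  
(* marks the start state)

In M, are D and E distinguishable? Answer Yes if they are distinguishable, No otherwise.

Yes

All states are reachable from the start state.
Start with accepting vs non-accepting: {E,I,J} | {A,B,C,D,F,G,H}.
On input 0, block {E,I,J} splits into {E,J} and {I}.
On input 0, block {A,B,C,D,F,G,H} splits into {A,B,C,D,G} and {F,H}.
On input 1, block {E,J} splits into {E} and {J}.
On input 1, block {A,B,C,D,G} splits into {A,D} and {B,G} and {C}.
Split {A,D} by δ(·,0) → {A} and {D}.
Refine {B,G} on symbol 0: members go to different blocks, giving {B} and {G}.
The partition is now stable with 9 blocks: {E} | {A} | {I} | {F,H} | {J} | {B} | {C} | {D} | {G}.
D and E end up in different blocks, so they are distinguishable. For instance, the string 'ε' is accepted from only E.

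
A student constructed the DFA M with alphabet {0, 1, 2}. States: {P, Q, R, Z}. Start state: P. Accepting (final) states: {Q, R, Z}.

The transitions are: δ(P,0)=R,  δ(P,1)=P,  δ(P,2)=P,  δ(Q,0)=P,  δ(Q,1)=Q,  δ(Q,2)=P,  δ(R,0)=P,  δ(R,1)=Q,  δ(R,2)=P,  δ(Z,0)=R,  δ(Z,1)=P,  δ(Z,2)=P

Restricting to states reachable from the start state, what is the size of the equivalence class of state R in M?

States {Z} cannot be reached from the start state, so discard them.
P0 = {Q,R} | {P}.
No further refinement is possible. Final partition (2 blocks): {Q,R} | {P}.
State R belongs to the block {Q,R}, which has 2 states.

2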